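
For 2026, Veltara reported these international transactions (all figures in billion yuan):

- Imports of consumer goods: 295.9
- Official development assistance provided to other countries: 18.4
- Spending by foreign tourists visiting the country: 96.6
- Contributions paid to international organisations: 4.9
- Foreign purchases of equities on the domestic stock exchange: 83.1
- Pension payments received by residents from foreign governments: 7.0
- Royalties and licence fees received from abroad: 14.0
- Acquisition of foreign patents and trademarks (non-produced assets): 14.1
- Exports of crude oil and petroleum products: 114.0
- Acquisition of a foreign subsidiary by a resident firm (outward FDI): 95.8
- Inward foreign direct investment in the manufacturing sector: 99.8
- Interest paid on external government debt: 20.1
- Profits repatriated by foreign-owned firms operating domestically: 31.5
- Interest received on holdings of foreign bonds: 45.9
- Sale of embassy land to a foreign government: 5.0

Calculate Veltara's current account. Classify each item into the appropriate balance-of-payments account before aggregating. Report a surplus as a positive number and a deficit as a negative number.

Goods: 114.0 - 295.9 = -181.9
Services: 14.0 + 96.6 = 110.6
Primary income: -31.5 + 45.9 - 20.1 = -5.7
Secondary income: 7.0 - 18.4 - 4.9 = -16.3
Current account = (-181.9) + 110.6 + (-5.7) + (-16.3) = -93.3
(Excluded from the current account — financial account: foreign purchases of equities on the domestic stock exchange 83.1, acquisition of a foreign subsidiary by a resident firm (outward FDI) 95.8, inward foreign direct investment in the manufacturing sector 99.8; capital account: acquisition of foreign patents and trademarks (non-produced assets) 14.1, sale of embassy land to a foreign government 5.0.)

-93.3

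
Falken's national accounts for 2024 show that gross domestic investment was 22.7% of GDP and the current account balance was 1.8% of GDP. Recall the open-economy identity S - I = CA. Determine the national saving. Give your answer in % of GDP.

24.5

S - I = CA (net lending to the rest of the world).
S = I + CA = 22.7 + 1.8 = 24.5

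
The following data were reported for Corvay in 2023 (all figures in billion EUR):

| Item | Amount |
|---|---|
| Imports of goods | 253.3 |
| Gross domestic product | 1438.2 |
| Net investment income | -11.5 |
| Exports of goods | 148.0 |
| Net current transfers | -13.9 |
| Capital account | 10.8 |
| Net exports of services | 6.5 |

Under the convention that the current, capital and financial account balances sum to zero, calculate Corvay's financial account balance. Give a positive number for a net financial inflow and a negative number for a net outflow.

113.4

Goods balance = 148.0 - 253.3 = -105.3
Services balance = 6.5
Trade balance (goods + services) = -105.3 + 6.5 = -98.8
Net primary income = -11.5
Net secondary income = -13.9
Current account = -98.8 + (-11.5) + (-13.9) = -124.2
Financial account = -(-124.2 + 10.8) = 113.4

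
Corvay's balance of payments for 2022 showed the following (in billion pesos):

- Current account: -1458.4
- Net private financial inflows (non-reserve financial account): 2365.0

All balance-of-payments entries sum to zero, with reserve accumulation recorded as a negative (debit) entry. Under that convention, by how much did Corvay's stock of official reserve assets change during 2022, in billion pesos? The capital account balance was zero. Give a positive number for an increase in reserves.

906.6

Official reserve transactions balance = -((-1458.4) + 2365.0) = -906.6
An accumulation of reserves is recorded as a debit (negative entry), so the change in the stock of reserves is the negative of that balance.
Change in official reserves = -(-906.6) = 906.6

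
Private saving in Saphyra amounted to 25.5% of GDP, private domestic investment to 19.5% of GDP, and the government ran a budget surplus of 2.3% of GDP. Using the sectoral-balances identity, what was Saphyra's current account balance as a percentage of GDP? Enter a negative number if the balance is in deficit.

8.3

By the sectoral-balances identity, CA = (S_private - I) + (T - G).
Private balance = 25.5 - 19.5 = 6.0
Government balance (T - G) = 2.3
CA = 6.0 + 2.3 = 8.3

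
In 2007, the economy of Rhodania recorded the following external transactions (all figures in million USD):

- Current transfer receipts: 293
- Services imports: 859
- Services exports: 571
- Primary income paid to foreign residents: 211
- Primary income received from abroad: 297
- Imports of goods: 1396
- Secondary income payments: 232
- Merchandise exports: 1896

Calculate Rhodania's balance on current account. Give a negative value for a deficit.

Goods balance = 1896 - 1396 = 500
Services balance = 571 - 859 = -288
Trade balance (goods + services) = 500 + (-288) = 212
Net primary income = 297 - 211 = 86
Net secondary income = 293 - 232 = 61
Current account = 212 + 86 + 61 = 359

359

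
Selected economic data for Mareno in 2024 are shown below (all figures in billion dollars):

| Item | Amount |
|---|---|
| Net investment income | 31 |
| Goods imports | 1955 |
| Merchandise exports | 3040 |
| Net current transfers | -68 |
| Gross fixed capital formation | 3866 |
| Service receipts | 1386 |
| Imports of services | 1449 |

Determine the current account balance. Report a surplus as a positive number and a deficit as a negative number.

985

Goods balance = 3040 - 1955 = 1085
Services balance = 1386 - 1449 = -63
Trade balance (goods + services) = 1085 + (-63) = 1022
Net primary income = 31
Net secondary income = -68
Current account = 1022 + 31 + (-68) = 985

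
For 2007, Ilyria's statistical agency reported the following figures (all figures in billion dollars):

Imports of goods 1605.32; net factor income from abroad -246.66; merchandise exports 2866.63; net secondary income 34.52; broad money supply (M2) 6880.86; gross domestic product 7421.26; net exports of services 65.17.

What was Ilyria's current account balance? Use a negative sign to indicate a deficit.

1114.34

Goods balance = 2866.63 - 1605.32 = 1261.31
Services balance = 65.17
Trade balance (goods + services) = 1261.31 + 65.17 = 1326.48
Net primary income = -246.66
Net secondary income = 34.52
Current account = 1326.48 + (-246.66) + 34.52 = 1114.34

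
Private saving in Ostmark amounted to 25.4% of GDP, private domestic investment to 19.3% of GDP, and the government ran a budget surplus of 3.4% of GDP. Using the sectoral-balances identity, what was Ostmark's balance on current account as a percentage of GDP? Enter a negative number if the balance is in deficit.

9.5

By the sectoral-balances identity, CA = (S_private - I) + (T - G).
Private balance = 25.4 - 19.3 = 6.1
Government balance (T - G) = 3.4
CA = 6.1 + 3.4 = 9.5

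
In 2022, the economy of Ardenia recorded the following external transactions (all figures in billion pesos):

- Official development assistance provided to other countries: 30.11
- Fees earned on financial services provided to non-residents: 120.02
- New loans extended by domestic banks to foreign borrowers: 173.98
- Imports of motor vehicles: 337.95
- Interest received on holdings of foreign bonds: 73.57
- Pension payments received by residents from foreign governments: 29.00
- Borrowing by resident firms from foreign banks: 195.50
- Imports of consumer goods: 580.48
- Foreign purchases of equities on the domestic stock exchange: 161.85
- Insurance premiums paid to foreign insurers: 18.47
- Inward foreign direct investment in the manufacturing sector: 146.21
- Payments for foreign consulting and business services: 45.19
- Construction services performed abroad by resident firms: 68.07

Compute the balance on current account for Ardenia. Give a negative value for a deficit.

Goods: -337.95 - 580.48 = -918.43
Services: 68.07 - 45.19 - 18.47 + 120.02 = 124.43
Primary income: 73.57
Secondary income: -30.11 + 29.00 = -1.11
Current account = (-918.43) + 124.43 + 73.57 + (-1.11) = -721.54
(Excluded from the current account — financial account: new loans extended by domestic banks to foreign borrowers 173.98, borrowing by resident firms from foreign banks 195.50, foreign purchases of equities on the domestic stock exchange 161.85, inward foreign direct investment in the manufacturing sector 146.21.)

-721.54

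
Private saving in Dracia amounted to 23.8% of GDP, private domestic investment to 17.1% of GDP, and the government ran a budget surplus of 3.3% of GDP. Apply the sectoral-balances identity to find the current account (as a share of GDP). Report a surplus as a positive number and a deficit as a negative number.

10.0

By the sectoral-balances identity, CA = (S_private - I) + (T - G).
Private balance = 23.8 - 17.1 = 6.7
Government balance (T - G) = 3.3
CA = 6.7 + 3.3 = 10.0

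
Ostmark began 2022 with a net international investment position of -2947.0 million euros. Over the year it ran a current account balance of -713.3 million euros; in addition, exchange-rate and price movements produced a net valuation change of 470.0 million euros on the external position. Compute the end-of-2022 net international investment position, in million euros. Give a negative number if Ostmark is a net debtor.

-3190.3

Change in NIIP = current account + net valuation change = -713.3 + 470.0 = -243.3
End-of-year NIIP = -2947.0 + (-243.3) = -3190.3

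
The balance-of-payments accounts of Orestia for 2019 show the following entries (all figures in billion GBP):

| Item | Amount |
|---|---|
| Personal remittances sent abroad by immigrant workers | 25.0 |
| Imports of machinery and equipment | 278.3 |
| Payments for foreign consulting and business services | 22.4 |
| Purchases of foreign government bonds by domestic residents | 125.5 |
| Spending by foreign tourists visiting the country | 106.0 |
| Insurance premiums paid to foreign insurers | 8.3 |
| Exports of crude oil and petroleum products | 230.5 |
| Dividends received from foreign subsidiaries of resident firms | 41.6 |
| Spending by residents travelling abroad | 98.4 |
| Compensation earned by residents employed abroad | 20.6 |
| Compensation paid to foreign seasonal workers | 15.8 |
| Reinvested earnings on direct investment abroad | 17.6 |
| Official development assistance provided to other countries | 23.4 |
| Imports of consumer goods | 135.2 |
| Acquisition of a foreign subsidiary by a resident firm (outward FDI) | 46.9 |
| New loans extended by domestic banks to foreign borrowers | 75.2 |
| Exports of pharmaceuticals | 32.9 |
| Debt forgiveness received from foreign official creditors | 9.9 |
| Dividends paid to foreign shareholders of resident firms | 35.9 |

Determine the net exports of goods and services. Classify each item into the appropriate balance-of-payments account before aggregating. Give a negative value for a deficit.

-173.2

Goods: -278.3 + 230.5 + 32.9 - 135.2 = -150.1
Services: 106.0 - 22.4 - 8.3 - 98.4 = -23.1
Trade balance = -150.1 + (-23.1) = -173.2
(Excluded from the trade balance — secondary income: personal remittances sent abroad by immigrant workers 25.0, official development assistance provided to other countries 23.4; financial account: purchases of foreign government bonds by domestic residents 125.5, acquisition of a foreign subsidiary by a resident firm (outward FDI) 46.9, new loans extended by domestic banks to foreign borrowers 75.2; primary income: dividends received from foreign subsidiaries of resident firms 41.6, compensation earned by residents employed abroad 20.6, compensation paid to foreign seasonal workers 15.8, reinvested earnings on direct investment abroad 17.6, dividends paid to foreign shareholders of resident firms 35.9; capital account: debt forgiveness received from foreign official creditors 9.9.)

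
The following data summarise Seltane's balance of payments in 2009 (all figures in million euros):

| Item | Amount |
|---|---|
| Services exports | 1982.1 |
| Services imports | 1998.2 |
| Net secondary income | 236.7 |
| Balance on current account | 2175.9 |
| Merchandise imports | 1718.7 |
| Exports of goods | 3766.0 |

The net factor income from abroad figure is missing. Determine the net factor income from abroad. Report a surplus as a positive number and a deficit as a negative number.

-92.0

Current account = goods balance + services balance + net primary income + net secondary income
Sum of the known components = 2267.9
Net factor income from abroad = CA - (known components) = 2175.9 - 2267.9 = -92.0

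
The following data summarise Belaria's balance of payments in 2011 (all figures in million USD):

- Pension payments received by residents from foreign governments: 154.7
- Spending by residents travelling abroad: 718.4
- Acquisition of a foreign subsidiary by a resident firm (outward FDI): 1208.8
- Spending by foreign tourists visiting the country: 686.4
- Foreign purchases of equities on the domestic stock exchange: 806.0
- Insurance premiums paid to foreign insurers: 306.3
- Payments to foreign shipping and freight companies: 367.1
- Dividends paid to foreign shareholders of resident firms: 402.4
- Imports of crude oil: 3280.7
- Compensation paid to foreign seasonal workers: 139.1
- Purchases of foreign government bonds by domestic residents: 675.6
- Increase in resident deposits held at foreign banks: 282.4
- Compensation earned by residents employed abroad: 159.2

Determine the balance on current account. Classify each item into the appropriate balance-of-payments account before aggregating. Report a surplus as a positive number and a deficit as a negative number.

-4213.7

Goods: -3280.7
Services: 686.4 - 367.1 - 718.4 - 306.3 = -705.4
Primary income: 159.2 - 139.1 - 402.4 = -382.3
Secondary income: 154.7
Current account = (-3280.7) + (-705.4) + (-382.3) + 154.7 = -4213.7
(Excluded from the current account — financial account: acquisition of a foreign subsidiary by a resident firm (outward FDI) 1208.8, foreign purchases of equities on the domestic stock exchange 806.0, purchases of foreign government bonds by domestic residents 675.6, increase in resident deposits held at foreign banks 282.4.)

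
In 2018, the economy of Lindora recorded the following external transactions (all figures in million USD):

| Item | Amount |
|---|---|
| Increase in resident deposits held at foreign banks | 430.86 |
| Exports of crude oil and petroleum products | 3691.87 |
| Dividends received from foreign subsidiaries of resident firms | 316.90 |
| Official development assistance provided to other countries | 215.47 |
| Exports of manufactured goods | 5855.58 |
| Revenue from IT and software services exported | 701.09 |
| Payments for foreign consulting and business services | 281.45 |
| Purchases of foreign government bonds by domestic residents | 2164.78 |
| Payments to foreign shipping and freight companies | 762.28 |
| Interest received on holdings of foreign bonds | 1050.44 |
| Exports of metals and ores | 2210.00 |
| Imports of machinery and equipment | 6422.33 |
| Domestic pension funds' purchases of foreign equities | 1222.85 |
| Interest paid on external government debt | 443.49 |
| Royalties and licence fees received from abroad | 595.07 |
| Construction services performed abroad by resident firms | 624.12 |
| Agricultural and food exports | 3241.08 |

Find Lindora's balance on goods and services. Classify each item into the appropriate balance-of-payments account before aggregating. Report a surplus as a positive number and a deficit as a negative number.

9452.75

Goods: 3691.87 + 5855.58 + 3241.08 + 2210.00 - 6422.33 = 8576.20
Services: -762.28 + 595.07 + 624.12 - 281.45 + 701.09 = 876.55
Trade balance = 8576.20 + 876.55 = 9452.75
(Excluded from the trade balance — financial account: increase in resident deposits held at foreign banks 430.86, purchases of foreign government bonds by domestic residents 2164.78, domestic pension funds' purchases of foreign equities 1222.85; primary income: dividends received from foreign subsidiaries of resident firms 316.90, interest received on holdings of foreign bonds 1050.44, interest paid on external government debt 443.49; secondary income: official development assistance provided to other countries 215.47.)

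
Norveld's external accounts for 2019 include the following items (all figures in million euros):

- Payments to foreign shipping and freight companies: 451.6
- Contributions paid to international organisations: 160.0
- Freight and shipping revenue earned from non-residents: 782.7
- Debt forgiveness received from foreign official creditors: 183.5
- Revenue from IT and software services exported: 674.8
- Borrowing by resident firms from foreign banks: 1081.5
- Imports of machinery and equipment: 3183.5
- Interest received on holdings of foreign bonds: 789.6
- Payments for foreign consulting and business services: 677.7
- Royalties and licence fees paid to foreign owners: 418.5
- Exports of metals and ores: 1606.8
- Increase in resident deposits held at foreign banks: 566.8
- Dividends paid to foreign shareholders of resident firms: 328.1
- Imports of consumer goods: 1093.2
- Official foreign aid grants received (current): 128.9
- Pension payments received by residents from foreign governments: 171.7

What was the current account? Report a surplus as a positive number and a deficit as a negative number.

-2158.1

Goods: -3183.5 + 1606.8 - 1093.2 = -2669.9
Services: 782.7 + 674.8 - 451.6 - 418.5 - 677.7 = -90.3
Primary income: -328.1 + 789.6 = 461.5
Secondary income: 171.7 + 128.9 - 160.0 = 140.6
Current account = (-2669.9) + (-90.3) + 461.5 + 140.6 = -2158.1
(Excluded from the current account — capital account: debt forgiveness received from foreign official creditors 183.5; financial account: borrowing by resident firms from foreign banks 1081.5, increase in resident deposits held at foreign banks 566.8.)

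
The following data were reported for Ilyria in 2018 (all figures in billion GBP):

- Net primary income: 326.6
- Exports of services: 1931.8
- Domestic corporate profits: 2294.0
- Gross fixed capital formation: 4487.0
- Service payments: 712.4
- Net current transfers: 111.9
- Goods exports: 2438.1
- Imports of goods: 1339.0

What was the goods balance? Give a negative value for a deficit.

1099.1

Goods balance = 2438.1 - 1339.0 = 1099.1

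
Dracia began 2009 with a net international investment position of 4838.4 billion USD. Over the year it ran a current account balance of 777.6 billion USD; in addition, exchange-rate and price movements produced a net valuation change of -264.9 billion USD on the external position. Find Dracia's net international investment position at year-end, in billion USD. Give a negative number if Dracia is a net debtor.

5351.1

Change in NIIP = current account + net valuation change = 777.6 + (-264.9) = 512.7
End-of-year NIIP = 4838.4 + 512.7 = 5351.1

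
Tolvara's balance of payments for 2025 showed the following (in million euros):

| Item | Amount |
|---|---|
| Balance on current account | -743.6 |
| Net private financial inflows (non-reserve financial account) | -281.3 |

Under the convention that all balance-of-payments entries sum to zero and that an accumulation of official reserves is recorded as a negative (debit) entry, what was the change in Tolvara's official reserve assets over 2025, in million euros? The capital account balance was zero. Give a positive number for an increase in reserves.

Official reserve transactions balance = -((-743.6) + (-281.3)) = 1024.9
An accumulation of reserves is recorded as a debit (negative entry), so the change in the stock of reserves is the negative of that balance.
Change in official reserves = -(1024.9) = -1024.9

-1024.9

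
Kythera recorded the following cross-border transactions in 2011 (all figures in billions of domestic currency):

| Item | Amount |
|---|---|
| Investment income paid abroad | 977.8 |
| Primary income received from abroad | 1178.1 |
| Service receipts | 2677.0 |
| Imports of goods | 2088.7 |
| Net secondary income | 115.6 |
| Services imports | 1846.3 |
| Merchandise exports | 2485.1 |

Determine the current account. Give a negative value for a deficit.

1543.0

Goods balance = 2485.1 - 2088.7 = 396.4
Services balance = 2677.0 - 1846.3 = 830.7
Trade balance (goods + services) = 396.4 + 830.7 = 1227.1
Net primary income = 1178.1 - 977.8 = 200.3
Net secondary income = 115.6
Current account = 1227.1 + 200.3 + 115.6 = 1543.0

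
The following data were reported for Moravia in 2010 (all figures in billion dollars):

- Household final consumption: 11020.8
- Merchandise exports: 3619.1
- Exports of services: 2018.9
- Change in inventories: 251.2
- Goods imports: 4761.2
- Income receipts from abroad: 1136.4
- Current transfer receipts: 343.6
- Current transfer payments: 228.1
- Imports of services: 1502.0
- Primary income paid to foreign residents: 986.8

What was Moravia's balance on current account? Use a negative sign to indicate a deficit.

-360.1

Goods balance = 3619.1 - 4761.2 = -1142.1
Services balance = 2018.9 - 1502.0 = 516.9
Trade balance (goods + services) = -1142.1 + 516.9 = -625.2
Net primary income = 1136.4 - 986.8 = 149.6
Net secondary income = 343.6 - 228.1 = 115.5
Current account = -625.2 + 149.6 + 115.5 = -360.1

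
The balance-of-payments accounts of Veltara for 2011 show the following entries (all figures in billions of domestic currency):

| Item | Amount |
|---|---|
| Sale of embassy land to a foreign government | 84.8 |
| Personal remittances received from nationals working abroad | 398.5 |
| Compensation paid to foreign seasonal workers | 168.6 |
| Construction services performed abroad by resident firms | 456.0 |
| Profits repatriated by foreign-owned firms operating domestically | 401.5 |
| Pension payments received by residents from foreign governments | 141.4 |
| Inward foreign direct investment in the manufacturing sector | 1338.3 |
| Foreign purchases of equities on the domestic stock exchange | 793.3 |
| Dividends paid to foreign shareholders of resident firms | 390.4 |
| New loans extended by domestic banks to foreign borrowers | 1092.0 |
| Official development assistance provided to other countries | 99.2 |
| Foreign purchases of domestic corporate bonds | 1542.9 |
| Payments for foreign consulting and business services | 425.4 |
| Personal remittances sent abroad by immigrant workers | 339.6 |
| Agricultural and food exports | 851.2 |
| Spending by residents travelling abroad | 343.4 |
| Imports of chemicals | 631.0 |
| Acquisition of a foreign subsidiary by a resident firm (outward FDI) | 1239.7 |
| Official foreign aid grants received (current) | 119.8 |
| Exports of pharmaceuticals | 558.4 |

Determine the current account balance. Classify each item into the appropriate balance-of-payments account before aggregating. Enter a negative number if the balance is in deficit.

-273.8

Goods: -631.0 + 558.4 + 851.2 = 778.6
Services: -425.4 + 456.0 - 343.4 = -312.8
Primary income: -401.5 - 390.4 - 168.6 = -960.5
Secondary income: 119.8 + 398.5 - 99.2 - 339.6 + 141.4 = 220.9
Current account = 778.6 + (-312.8) + (-960.5) + 220.9 = -273.8
(Excluded from the current account — capital account: sale of embassy land to a foreign government 84.8; financial account: inward foreign direct investment in the manufacturing sector 1338.3, foreign purchases of equities on the domestic stock exchange 793.3, new loans extended by domestic banks to foreign borrowers 1092.0, foreign purchases of domestic corporate bonds 1542.9, acquisition of a foreign subsidiary by a resident firm (outward FDI) 1239.7.)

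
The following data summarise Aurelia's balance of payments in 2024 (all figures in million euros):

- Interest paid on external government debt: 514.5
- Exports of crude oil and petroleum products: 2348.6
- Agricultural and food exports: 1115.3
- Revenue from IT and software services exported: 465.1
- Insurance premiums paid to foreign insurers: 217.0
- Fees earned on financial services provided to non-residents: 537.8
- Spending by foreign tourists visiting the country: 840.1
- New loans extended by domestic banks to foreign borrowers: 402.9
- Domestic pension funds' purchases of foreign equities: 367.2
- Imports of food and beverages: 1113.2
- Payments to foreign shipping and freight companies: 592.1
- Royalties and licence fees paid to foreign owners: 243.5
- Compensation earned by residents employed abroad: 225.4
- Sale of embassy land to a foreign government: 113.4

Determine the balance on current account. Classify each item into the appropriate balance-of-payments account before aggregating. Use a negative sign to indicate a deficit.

Goods: -1113.2 + 1115.3 + 2348.6 = 2350.7
Services: 465.1 - 592.1 - 217.0 + 537.8 + 840.1 - 243.5 = 790.4
Primary income: 225.4 - 514.5 = -289.1
Current account = 2350.7 + 790.4 + (-289.1) = 2852.0
(Excluded from the current account — financial account: new loans extended by domestic banks to foreign borrowers 402.9, domestic pension funds' purchases of foreign equities 367.2; capital account: sale of embassy land to a foreign government 113.4.)

2852.0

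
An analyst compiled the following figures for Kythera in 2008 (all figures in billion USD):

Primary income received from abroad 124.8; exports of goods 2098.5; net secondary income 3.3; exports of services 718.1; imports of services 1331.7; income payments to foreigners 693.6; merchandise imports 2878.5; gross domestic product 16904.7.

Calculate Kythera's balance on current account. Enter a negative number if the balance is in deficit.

Goods balance = 2098.5 - 2878.5 = -780.0
Services balance = 718.1 - 1331.7 = -613.6
Trade balance (goods + services) = -780.0 + (-613.6) = -1393.6
Net primary income = 124.8 - 693.6 = -568.8
Net secondary income = 3.3
Current account = -1393.6 + (-568.8) + 3.3 = -1959.1

-1959.1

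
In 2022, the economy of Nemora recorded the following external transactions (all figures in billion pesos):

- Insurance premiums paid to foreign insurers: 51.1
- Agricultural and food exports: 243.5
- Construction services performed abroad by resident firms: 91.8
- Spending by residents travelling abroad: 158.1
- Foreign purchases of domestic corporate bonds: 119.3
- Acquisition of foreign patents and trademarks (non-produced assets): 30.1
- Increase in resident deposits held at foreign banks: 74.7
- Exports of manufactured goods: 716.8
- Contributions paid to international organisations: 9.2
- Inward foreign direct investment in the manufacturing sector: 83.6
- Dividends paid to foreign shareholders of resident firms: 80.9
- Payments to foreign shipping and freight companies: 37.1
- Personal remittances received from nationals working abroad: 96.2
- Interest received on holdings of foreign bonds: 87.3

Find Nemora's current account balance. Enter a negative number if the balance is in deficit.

899.2

Goods: 716.8 + 243.5 = 960.3
Services: -37.1 - 51.1 + 91.8 - 158.1 = -154.5
Primary income: -80.9 + 87.3 = 6.4
Secondary income: -9.2 + 96.2 = 87.0
Current account = 960.3 + (-154.5) + 6.4 + 87.0 = 899.2
(Excluded from the current account — financial account: foreign purchases of domestic corporate bonds 119.3, increase in resident deposits held at foreign banks 74.7, inward foreign direct investment in the manufacturing sector 83.6; capital account: acquisition of foreign patents and trademarks (non-produced assets) 30.1.)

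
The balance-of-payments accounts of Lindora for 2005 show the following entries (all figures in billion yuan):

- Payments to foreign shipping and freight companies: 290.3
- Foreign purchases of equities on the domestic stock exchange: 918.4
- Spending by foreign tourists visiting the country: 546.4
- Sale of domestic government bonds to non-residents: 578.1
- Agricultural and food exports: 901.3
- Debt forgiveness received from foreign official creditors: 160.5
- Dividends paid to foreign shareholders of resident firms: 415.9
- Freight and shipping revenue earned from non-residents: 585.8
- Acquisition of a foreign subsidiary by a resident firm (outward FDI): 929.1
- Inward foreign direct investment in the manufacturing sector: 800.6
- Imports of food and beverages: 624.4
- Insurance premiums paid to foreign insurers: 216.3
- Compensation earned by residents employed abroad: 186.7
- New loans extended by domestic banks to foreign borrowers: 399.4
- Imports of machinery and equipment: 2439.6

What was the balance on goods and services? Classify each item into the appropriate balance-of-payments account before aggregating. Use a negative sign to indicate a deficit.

Goods: 901.3 - 2439.6 - 624.4 = -2162.7
Services: -216.3 + 546.4 - 290.3 + 585.8 = 625.6
Trade balance = -2162.7 + 625.6 = -1537.1
(Excluded from the trade balance — financial account: foreign purchases of equities on the domestic stock exchange 918.4, sale of domestic government bonds to non-residents 578.1, acquisition of a foreign subsidiary by a resident firm (outward FDI) 929.1, inward foreign direct investment in the manufacturing sector 800.6, new loans extended by domestic banks to foreign borrowers 399.4; capital account: debt forgiveness received from foreign official creditors 160.5; primary income: dividends paid to foreign shareholders of resident firms 415.9, compensation earned by residents employed abroad 186.7.)

-1537.1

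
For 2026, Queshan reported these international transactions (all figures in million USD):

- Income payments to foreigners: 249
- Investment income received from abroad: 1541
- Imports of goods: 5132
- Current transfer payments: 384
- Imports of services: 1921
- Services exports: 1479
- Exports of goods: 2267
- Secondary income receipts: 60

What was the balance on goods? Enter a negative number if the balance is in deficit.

-2865

Goods balance = 2267 - 5132 = -2865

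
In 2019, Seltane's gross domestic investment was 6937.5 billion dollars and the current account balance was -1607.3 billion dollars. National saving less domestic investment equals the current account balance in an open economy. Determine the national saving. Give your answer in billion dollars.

5330.2

S - I = CA (net lending to the rest of the world).
S = I + CA = 6937.5 + (-1607.3) = 5330.2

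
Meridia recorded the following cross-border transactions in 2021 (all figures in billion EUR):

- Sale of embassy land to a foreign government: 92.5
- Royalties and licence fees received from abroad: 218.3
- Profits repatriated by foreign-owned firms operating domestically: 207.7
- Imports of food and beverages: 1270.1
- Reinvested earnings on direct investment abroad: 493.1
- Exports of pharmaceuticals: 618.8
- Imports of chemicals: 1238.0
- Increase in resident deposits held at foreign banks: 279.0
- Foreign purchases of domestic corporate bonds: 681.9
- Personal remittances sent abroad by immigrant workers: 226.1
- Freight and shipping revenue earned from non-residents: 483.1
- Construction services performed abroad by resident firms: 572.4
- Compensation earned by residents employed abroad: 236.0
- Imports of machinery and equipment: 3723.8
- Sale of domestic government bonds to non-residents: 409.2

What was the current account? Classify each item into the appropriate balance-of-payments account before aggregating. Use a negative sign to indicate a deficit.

-4044.0

Goods: -1270.1 + 618.8 - 1238.0 - 3723.8 = -5613.1
Services: 572.4 + 218.3 + 483.1 = 1273.8
Primary income: -207.7 + 493.1 + 236.0 = 521.4
Secondary income: -226.1
Current account = (-5613.1) + 1273.8 + 521.4 + (-226.1) = -4044.0
(Excluded from the current account — capital account: sale of embassy land to a foreign government 92.5; financial account: increase in resident deposits held at foreign banks 279.0, foreign purchases of domestic corporate bonds 681.9, sale of domestic government bonds to non-residents 409.2.)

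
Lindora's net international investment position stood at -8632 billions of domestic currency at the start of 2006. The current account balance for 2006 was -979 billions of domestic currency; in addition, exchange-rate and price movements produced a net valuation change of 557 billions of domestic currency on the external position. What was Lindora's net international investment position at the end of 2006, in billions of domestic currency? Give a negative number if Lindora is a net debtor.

Change in NIIP = current account + net valuation change = -979 + 557 = -422
End-of-year NIIP = -8632 + (-422) = -9054

-9054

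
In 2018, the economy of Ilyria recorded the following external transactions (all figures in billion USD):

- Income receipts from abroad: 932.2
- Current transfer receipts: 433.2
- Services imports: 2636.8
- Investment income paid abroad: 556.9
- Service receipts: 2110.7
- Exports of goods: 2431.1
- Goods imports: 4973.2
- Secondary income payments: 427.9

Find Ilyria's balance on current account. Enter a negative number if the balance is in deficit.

Goods balance = 2431.1 - 4973.2 = -2542.1
Services balance = 2110.7 - 2636.8 = -526.1
Trade balance (goods + services) = -2542.1 + (-526.1) = -3068.2
Net primary income = 932.2 - 556.9 = 375.3
Net secondary income = 433.2 - 427.9 = 5.3
Current account = -3068.2 + 375.3 + 5.3 = -2687.6

-2687.6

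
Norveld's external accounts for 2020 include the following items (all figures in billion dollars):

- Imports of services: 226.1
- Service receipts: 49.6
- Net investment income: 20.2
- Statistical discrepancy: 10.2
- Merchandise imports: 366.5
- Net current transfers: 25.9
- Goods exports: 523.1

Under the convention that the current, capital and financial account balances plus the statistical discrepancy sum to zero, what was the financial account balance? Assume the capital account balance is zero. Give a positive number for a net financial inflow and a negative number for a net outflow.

Goods balance = 523.1 - 366.5 = 156.6
Services balance = 49.6 - 226.1 = -176.5
Trade balance (goods + services) = 156.6 + (-176.5) = -19.9
Net primary income = 20.2
Net secondary income = 25.9
Current account = -19.9 + 20.2 + 25.9 = 26.2
Financial account = -(26.2 + 10.2) = -36.4

-36.4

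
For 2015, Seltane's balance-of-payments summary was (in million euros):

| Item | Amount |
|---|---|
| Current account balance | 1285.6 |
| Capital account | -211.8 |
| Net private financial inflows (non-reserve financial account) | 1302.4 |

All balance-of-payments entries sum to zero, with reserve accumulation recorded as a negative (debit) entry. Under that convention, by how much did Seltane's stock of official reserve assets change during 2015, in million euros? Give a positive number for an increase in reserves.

Official reserve transactions balance = -(1285.6 + (-211.8) + 1302.4) = -2376.2
An accumulation of reserves is recorded as a debit (negative entry), so the change in the stock of reserves is the negative of that balance.
Change in official reserves = -(-2376.2) = 2376.2

2376.2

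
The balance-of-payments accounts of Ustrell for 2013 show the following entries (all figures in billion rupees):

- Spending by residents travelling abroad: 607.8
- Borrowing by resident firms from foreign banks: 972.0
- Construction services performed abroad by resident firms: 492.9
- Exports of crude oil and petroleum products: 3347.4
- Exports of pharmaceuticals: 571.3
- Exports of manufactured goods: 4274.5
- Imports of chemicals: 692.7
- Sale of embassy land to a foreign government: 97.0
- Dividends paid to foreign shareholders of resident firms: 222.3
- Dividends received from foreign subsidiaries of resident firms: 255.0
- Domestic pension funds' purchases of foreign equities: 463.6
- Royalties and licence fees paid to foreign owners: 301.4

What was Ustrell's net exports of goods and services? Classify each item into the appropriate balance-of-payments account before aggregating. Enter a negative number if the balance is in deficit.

7084.2

Goods: -692.7 + 571.3 + 4274.5 + 3347.4 = 7500.5
Services: -301.4 - 607.8 + 492.9 = -416.3
Trade balance = 7500.5 + (-416.3) = 7084.2
(Excluded from the trade balance — financial account: borrowing by resident firms from foreign banks 972.0, domestic pension funds' purchases of foreign equities 463.6; capital account: sale of embassy land to a foreign government 97.0; primary income: dividends paid to foreign shareholders of resident firms 222.3, dividends received from foreign subsidiaries of resident firms 255.0.)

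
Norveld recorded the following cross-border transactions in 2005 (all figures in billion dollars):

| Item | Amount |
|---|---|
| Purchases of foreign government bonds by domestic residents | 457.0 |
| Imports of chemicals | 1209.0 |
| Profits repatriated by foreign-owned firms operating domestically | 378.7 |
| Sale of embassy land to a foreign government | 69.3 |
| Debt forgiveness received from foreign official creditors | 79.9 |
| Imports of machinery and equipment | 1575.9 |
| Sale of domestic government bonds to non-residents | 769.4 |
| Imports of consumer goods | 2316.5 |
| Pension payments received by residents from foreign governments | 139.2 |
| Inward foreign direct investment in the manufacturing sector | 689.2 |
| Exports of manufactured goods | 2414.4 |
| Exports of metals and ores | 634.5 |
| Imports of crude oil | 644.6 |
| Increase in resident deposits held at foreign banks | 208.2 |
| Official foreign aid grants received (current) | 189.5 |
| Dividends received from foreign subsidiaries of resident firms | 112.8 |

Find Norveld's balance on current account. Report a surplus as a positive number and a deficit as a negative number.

-2634.3

Goods: 634.5 - 1575.9 - 1209.0 - 2316.5 - 644.6 + 2414.4 = -2697.1
Primary income: 112.8 - 378.7 = -265.9
Secondary income: 189.5 + 139.2 = 328.7
Current account = (-2697.1) + (-265.9) + 328.7 = -2634.3
(Excluded from the current account — financial account: purchases of foreign government bonds by domestic residents 457.0, sale of domestic government bonds to non-residents 769.4, inward foreign direct investment in the manufacturing sector 689.2, increase in resident deposits held at foreign banks 208.2; capital account: sale of embassy land to a foreign government 69.3, debt forgiveness received from foreign official creditors 79.9.)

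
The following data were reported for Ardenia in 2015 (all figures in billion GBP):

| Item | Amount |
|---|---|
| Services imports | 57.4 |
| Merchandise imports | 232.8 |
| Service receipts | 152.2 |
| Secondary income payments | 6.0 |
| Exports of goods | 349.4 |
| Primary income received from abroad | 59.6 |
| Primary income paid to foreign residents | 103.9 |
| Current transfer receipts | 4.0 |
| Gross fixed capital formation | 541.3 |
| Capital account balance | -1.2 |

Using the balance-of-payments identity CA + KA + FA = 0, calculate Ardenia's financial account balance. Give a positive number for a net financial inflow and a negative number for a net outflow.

-163.9

Goods balance = 349.4 - 232.8 = 116.6
Services balance = 152.2 - 57.4 = 94.8
Trade balance (goods + services) = 116.6 + 94.8 = 211.4
Net primary income = 59.6 - 103.9 = -44.3
Net secondary income = 4.0 - 6.0 = -2.0
Current account = 211.4 + (-44.3) + (-2.0) = 165.1
Financial account = -(165.1 + (-1.2)) = -163.9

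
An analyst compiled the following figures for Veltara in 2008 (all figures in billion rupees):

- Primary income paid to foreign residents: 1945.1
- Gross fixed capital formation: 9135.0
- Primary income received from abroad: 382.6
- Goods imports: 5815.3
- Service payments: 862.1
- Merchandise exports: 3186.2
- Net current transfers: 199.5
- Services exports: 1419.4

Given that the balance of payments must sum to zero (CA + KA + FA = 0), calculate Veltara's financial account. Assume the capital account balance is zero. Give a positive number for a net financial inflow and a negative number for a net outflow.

3434.8

Goods balance = 3186.2 - 5815.3 = -2629.1
Services balance = 1419.4 - 862.1 = 557.3
Trade balance (goods + services) = -2629.1 + 557.3 = -2071.8
Net primary income = 382.6 - 1945.1 = -1562.5
Net secondary income = 199.5
Current account = -2071.8 + (-1562.5) + 199.5 = -3434.8
Financial account = -(-3434.8) = 3434.8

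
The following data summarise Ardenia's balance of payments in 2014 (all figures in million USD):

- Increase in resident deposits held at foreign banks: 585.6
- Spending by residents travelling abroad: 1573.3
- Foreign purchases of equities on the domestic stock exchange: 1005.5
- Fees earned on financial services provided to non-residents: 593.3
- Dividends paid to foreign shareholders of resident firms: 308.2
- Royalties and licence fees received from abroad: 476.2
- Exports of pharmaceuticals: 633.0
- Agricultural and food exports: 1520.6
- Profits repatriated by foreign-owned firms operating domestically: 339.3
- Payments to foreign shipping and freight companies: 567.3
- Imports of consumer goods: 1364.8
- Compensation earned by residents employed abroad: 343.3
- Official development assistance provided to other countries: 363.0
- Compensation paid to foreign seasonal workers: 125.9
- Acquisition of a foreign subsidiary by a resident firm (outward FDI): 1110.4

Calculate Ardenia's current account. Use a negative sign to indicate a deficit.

Goods: 1520.6 + 633.0 - 1364.8 = 788.8
Services: 476.2 - 1573.3 - 567.3 + 593.3 = -1071.1
Primary income: 343.3 - 308.2 - 125.9 - 339.3 = -430.1
Secondary income: -363.0
Current account = 788.8 + (-1071.1) + (-430.1) + (-363.0) = -1075.4
(Excluded from the current account — financial account: increase in resident deposits held at foreign banks 585.6, foreign purchases of equities on the domestic stock exchange 1005.5, acquisition of a foreign subsidiary by a resident firm (outward FDI) 1110.4.)

-1075.4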